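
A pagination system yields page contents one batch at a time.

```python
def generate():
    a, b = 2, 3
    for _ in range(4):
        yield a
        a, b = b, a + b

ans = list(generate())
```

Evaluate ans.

Step 1: Fibonacci-like sequence starting with a=2, b=3:
  Iteration 1: yield a=2, then a,b = 3,5
  Iteration 2: yield a=3, then a,b = 5,8
  Iteration 3: yield a=5, then a,b = 8,13
  Iteration 4: yield a=8, then a,b = 13,21
Therefore ans = [2, 3, 5, 8].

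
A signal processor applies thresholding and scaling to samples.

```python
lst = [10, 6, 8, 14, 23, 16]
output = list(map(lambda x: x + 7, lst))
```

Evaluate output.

Step 1: Apply lambda x: x + 7 to each element:
  10 -> 17
  6 -> 13
  8 -> 15
  14 -> 21
  23 -> 30
  16 -> 23
Therefore output = [17, 13, 15, 21, 30, 23].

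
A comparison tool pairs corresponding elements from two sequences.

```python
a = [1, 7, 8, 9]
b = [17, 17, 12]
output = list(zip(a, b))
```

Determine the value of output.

Step 1: zip stops at shortest (len(a)=4, len(b)=3):
  Index 0: (1, 17)
  Index 1: (7, 17)
  Index 2: (8, 12)
Step 2: Last element of a (9) has no pair, dropped.
Therefore output = [(1, 17), (7, 17), (8, 12)].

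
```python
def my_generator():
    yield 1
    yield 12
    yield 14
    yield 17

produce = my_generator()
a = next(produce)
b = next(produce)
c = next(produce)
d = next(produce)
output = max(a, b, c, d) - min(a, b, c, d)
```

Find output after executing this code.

Step 1: Create generator and consume all values:
  a = next(produce) = 1
  b = next(produce) = 12
  c = next(produce) = 14
  d = next(produce) = 17
Step 2: max = 17, min = 1, output = 17 - 1 = 16.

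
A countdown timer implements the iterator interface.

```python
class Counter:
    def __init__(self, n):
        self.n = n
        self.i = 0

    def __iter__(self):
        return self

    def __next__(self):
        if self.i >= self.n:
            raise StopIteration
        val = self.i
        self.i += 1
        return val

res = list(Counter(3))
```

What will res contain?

Step 1: Counter(3) creates an iterator counting 0 to 2.
Step 2: list() consumes all values: [0, 1, 2].
Therefore res = [0, 1, 2].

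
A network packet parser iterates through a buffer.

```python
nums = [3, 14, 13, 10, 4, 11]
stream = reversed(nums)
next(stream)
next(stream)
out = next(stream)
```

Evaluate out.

Step 1: reversed([3, 14, 13, 10, 4, 11]) gives iterator: [11, 4, 10, 13, 14, 3].
Step 2: First next() = 11, second next() = 4.
Step 3: Third next() = 10.
Therefore out = 10.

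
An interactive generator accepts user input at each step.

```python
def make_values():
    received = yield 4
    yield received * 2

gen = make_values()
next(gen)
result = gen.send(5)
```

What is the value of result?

Step 1: next(gen) advances to first yield, producing 4.
Step 2: send(5) resumes, received = 5.
Step 3: yield received * 2 = 5 * 2 = 10.
Therefore result = 10.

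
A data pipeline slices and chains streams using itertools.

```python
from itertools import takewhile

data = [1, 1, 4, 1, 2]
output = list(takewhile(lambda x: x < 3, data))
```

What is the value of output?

Step 1: takewhile stops at first element >= 3:
  1 < 3: take
  1 < 3: take
  4 >= 3: stop
Therefore output = [1, 1].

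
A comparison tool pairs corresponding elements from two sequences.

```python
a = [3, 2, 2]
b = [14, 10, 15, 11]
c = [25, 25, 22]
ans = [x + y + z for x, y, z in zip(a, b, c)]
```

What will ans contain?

Step 1: zip three lists (truncates to shortest, len=3):
  3 + 14 + 25 = 42
  2 + 10 + 25 = 37
  2 + 15 + 22 = 39
Therefore ans = [42, 37, 39].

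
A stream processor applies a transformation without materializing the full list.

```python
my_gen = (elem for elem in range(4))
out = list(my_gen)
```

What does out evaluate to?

Step 1: Generator expression iterates range(4): [0, 1, 2, 3].
Step 2: list() collects all values.
Therefore out = [0, 1, 2, 3].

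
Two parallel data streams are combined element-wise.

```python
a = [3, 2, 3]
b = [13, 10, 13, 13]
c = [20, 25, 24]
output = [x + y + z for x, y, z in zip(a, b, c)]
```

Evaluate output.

Step 1: zip three lists (truncates to shortest, len=3):
  3 + 13 + 20 = 36
  2 + 10 + 25 = 37
  3 + 13 + 24 = 40
Therefore output = [36, 37, 40].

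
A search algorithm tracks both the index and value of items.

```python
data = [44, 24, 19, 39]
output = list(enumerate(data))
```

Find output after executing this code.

Step 1: enumerate pairs each element with its index:
  (0, 44)
  (1, 24)
  (2, 19)
  (3, 39)
Therefore output = [(0, 44), (1, 24), (2, 19), (3, 39)].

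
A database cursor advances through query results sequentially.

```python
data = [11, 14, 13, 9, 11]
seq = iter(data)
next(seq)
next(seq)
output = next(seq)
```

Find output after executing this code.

Step 1: Create iterator over [11, 14, 13, 9, 11].
Step 2: next() consumes 11.
Step 3: next() consumes 14.
Step 4: next() returns 13.
Therefore output = 13.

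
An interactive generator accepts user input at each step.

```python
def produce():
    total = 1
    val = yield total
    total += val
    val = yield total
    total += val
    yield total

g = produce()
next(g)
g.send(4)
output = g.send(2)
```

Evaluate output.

Step 1: next() -> yield total=1.
Step 2: send(4) -> val=4, total = 1+4 = 5, yield 5.
Step 3: send(2) -> val=2, total = 5+2 = 7, yield 7.
Therefore output = 7.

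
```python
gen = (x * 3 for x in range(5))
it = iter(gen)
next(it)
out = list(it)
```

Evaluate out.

Step 1: Generator produces [0, 3, 6, 9, 12].
Step 2: next(it) consumes first element (0).
Step 3: list(it) collects remaining: [3, 6, 9, 12].
Therefore out = [3, 6, 9, 12].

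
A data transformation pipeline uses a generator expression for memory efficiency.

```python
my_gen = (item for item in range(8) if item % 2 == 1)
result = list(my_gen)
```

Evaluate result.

Step 1: Filter range(8) keeping only odd values:
  item=0: even, excluded
  item=1: odd, included
  item=2: even, excluded
  item=3: odd, included
  item=4: even, excluded
  item=5: odd, included
  item=6: even, excluded
  item=7: odd, included
Therefore result = [1, 3, 5, 7].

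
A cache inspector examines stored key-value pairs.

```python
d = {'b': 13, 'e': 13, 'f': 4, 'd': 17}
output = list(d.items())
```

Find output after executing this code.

Step 1: d.items() returns (key, value) pairs in insertion order.
Therefore output = [('b', 13), ('e', 13), ('f', 4), ('d', 17)].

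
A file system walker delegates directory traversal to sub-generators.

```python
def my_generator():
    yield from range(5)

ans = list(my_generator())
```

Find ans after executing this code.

Step 1: yield from delegates to the iterable, yielding each element.
Step 2: Collected values: [0, 1, 2, 3, 4].
Therefore ans = [0, 1, 2, 3, 4].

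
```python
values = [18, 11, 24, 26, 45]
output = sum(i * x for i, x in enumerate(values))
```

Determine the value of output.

Step 1: Compute i * x for each (i, x) in enumerate([18, 11, 24, 26, 45]):
  i=0, x=18: 0*18 = 0
  i=1, x=11: 1*11 = 11
  i=2, x=24: 2*24 = 48
  i=3, x=26: 3*26 = 78
  i=4, x=45: 4*45 = 180
Step 2: sum = 0 + 11 + 48 + 78 + 180 = 317.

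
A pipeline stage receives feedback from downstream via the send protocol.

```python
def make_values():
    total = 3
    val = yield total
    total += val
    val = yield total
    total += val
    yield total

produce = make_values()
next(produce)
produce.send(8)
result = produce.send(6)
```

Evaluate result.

Step 1: next() -> yield total=3.
Step 2: send(8) -> val=8, total = 3+8 = 11, yield 11.
Step 3: send(6) -> val=6, total = 11+6 = 17, yield 17.
Therefore result = 17.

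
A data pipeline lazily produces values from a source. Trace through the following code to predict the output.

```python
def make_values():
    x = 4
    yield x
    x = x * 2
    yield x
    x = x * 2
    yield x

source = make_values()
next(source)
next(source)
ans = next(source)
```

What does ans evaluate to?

Step 1: Trace through generator execution:
  Yield 1: x starts at 4, yield 4
  Yield 2: x = 4 * 2 = 8, yield 8
  Yield 3: x = 8 * 2 = 16, yield 16
Step 2: First next() gets 4, second next() gets the second value, third next() yields 16.
Therefore ans = 16.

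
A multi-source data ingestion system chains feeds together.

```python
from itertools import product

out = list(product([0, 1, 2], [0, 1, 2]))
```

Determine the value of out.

Step 1: product([0, 1, 2], [0, 1, 2]) gives all pairs:
  (0, 0)
  (0, 1)
  (0, 2)
  (1, 0)
  (1, 1)
  (1, 2)
  (2, 0)
  (2, 1)
  (2, 2)
Therefore out = [(0, 0), (0, 1), (0, 2), (1, 0), (1, 1), (1, 2), (2, 0), (2, 1), (2, 2)].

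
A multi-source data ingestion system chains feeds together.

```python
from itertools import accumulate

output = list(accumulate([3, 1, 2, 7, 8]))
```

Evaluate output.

Step 1: accumulate computes running sums:
  + 3 = 3
  + 1 = 4
  + 2 = 6
  + 7 = 13
  + 8 = 21
Therefore output = [3, 4, 6, 13, 21].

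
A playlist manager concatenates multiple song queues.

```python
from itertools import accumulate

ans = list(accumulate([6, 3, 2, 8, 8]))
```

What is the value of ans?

Step 1: accumulate computes running sums:
  + 6 = 6
  + 3 = 9
  + 2 = 11
  + 8 = 19
  + 8 = 27
Therefore ans = [6, 9, 11, 19, 27].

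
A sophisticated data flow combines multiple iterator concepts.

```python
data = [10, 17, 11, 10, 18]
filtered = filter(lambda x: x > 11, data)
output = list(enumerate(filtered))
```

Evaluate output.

Step 1: Filter [10, 17, 11, 10, 18] for > 11: [17, 18].
Step 2: enumerate re-indexes from 0: [(0, 17), (1, 18)].
Therefore output = [(0, 17), (1, 18)].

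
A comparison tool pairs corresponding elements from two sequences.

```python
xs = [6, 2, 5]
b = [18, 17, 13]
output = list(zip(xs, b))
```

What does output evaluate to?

Step 1: zip pairs elements at same index:
  Index 0: (6, 18)
  Index 1: (2, 17)
  Index 2: (5, 13)
Therefore output = [(6, 18), (2, 17), (5, 13)].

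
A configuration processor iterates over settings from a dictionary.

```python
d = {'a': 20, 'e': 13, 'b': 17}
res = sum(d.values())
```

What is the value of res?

Step 1: d.values() = [20, 13, 17].
Step 2: sum = 50.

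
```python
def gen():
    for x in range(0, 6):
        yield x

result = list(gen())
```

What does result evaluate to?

Step 1: The generator yields each value from range(0, 6).
Step 2: list() consumes all yields: [0, 1, 2, 3, 4, 5].
Therefore result = [0, 1, 2, 3, 4, 5].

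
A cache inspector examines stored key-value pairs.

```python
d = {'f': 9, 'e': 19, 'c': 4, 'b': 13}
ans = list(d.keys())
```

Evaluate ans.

Step 1: d.keys() returns the dictionary keys in insertion order.
Therefore ans = ['f', 'e', 'c', 'b'].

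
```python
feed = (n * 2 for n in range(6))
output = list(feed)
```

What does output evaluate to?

Step 1: For each n in range(6), compute n*2:
  n=0: 0*2 = 0
  n=1: 1*2 = 2
  n=2: 2*2 = 4
  n=3: 3*2 = 6
  n=4: 4*2 = 8
  n=5: 5*2 = 10
Therefore output = [0, 2, 4, 6, 8, 10].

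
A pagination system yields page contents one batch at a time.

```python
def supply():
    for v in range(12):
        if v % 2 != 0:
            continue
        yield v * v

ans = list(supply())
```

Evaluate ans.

Step 1: Only yield v**2 when v is divisible by 2:
  v=0: 0 % 2 == 0, yield 0**2 = 0
  v=2: 2 % 2 == 0, yield 2**2 = 4
  v=4: 4 % 2 == 0, yield 4**2 = 16
  v=6: 6 % 2 == 0, yield 6**2 = 36
  v=8: 8 % 2 == 0, yield 8**2 = 64
  v=10: 10 % 2 == 0, yield 10**2 = 100
Therefore ans = [0, 4, 16, 36, 64, 100].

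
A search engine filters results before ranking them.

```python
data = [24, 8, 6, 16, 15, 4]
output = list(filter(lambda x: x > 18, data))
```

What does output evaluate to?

Step 1: Filter elements > 18:
  24: kept
  8: removed
  6: removed
  16: removed
  15: removed
  4: removed
Therefore output = [24].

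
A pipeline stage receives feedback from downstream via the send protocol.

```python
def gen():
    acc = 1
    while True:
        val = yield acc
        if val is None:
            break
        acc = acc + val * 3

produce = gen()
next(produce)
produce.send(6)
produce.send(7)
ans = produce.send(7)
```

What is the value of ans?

Step 1: next() -> yield acc=1.
Step 2: send(6) -> val=6, acc = 1 + 6*3 = 19, yield 19.
Step 3: send(7) -> val=7, acc = 19 + 7*3 = 40, yield 40.
Step 4: send(7) -> val=7, acc = 40 + 7*3 = 61, yield 61.
Therefore ans = 61.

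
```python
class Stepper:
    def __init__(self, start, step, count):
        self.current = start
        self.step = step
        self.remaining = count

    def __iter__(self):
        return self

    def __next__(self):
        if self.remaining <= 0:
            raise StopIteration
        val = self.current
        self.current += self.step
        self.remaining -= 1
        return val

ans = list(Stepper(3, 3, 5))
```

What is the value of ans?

Step 1: Stepper starts at 3, increments by 3, for 5 steps:
  Yield 3, then current += 3
  Yield 6, then current += 3
  Yield 9, then current += 3
  Yield 12, then current += 3
  Yield 15, then current += 3
Therefore ans = [3, 6, 9, 12, 15].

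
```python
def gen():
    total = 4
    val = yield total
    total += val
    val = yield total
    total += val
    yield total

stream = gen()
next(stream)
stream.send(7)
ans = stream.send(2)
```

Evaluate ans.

Step 1: next() -> yield total=4.
Step 2: send(7) -> val=7, total = 4+7 = 11, yield 11.
Step 3: send(2) -> val=2, total = 11+2 = 13, yield 13.
Therefore ans = 13.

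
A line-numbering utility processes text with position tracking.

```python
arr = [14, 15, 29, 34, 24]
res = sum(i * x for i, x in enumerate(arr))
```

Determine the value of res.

Step 1: Compute i * x for each (i, x) in enumerate([14, 15, 29, 34, 24]):
  i=0, x=14: 0*14 = 0
  i=1, x=15: 1*15 = 15
  i=2, x=29: 2*29 = 58
  i=3, x=34: 3*34 = 102
  i=4, x=24: 4*24 = 96
Step 2: sum = 0 + 15 + 58 + 102 + 96 = 271.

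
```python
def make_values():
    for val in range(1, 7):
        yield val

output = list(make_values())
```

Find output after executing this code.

Step 1: The generator yields each value from range(1, 7).
Step 2: list() consumes all yields: [1, 2, 3, 4, 5, 6].
Therefore output = [1, 2, 3, 4, 5, 6].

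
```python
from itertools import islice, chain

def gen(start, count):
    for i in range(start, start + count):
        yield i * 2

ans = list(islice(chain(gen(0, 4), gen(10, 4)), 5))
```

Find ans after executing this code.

Step 1: gen(0, 4) yields [0, 2, 4, 6].
Step 2: gen(10, 4) yields [20, 22, 24, 26].
Step 3: chain concatenates: [0, 2, 4, 6, 20, 22, 24, 26].
Step 4: islice takes first 5: [0, 2, 4, 6, 20].
Therefore ans = [0, 2, 4, 6, 20].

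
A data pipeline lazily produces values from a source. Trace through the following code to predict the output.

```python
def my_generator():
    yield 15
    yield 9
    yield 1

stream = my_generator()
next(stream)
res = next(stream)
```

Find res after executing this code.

Step 1: my_generator() creates a generator.
Step 2: next(stream) yields 15 (consumed and discarded).
Step 3: next(stream) yields 9, assigned to res.
Therefore res = 9.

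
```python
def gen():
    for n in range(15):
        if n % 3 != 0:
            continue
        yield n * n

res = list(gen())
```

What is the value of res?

Step 1: Only yield n**2 when n is divisible by 3:
  n=0: 0 % 3 == 0, yield 0**2 = 0
  n=3: 3 % 3 == 0, yield 3**2 = 9
  n=6: 6 % 3 == 0, yield 6**2 = 36
  n=9: 9 % 3 == 0, yield 9**2 = 81
  n=12: 12 % 3 == 0, yield 12**2 = 144
Therefore res = [0, 9, 36, 81, 144].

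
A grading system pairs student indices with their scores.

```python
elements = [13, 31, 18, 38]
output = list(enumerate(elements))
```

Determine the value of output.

Step 1: enumerate pairs each element with its index:
  (0, 13)
  (1, 31)
  (2, 18)
  (3, 38)
Therefore output = [(0, 13), (1, 31), (2, 18), (3, 38)].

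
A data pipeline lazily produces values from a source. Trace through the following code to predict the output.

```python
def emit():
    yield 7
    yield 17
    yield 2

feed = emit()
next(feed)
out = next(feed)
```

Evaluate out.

Step 1: emit() creates a generator.
Step 2: next(feed) yields 7 (consumed and discarded).
Step 3: next(feed) yields 17, assigned to out.
Therefore out = 17.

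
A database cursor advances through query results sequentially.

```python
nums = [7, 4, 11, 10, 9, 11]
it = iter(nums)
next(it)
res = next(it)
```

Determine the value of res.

Step 1: Create iterator over [7, 4, 11, 10, 9, 11].
Step 2: next() consumes 7.
Step 3: next() returns 4.
Therefore res = 4.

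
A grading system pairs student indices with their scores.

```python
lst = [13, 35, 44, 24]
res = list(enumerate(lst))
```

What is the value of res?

Step 1: enumerate pairs each element with its index:
  (0, 13)
  (1, 35)
  (2, 44)
  (3, 24)
Therefore res = [(0, 13), (1, 35), (2, 44), (3, 24)].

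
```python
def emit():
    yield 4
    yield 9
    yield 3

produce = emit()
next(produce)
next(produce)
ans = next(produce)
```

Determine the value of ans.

Step 1: emit() creates a generator.
Step 2: next(produce) yields 4 (consumed and discarded).
Step 3: next(produce) yields 9 (consumed and discarded).
Step 4: next(produce) yields 3, assigned to ans.
Therefore ans = 3.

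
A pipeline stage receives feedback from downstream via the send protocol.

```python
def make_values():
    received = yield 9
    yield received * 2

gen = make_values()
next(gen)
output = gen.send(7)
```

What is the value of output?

Step 1: next(gen) advances to first yield, producing 9.
Step 2: send(7) resumes, received = 7.
Step 3: yield received * 2 = 7 * 2 = 14.
Therefore output = 14.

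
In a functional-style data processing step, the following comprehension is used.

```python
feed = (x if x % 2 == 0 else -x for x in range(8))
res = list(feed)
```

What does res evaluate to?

Step 1: For each x in range(8), yield x if even, else -x:
  x=0: even, yield 0
  x=1: odd, yield -1
  x=2: even, yield 2
  x=3: odd, yield -3
  x=4: even, yield 4
  x=5: odd, yield -5
  x=6: even, yield 6
  x=7: odd, yield -7
Therefore res = [0, -1, 2, -3, 4, -5, 6, -7].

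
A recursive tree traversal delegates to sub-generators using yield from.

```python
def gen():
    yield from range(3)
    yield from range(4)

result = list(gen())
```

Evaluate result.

Step 1: Trace yields in order:
  yield 0
  yield 1
  yield 2
  yield 0
  yield 1
  yield 2
  yield 3
Therefore result = [0, 1, 2, 0, 1, 2, 3].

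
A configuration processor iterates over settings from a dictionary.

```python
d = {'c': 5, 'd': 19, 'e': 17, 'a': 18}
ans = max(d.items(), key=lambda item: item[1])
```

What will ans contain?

Step 1: Find item with maximum value:
  ('c', 5)
  ('d', 19)
  ('e', 17)
  ('a', 18)
Step 2: Maximum value is 19 at key 'd'.
Therefore ans = ('d', 19).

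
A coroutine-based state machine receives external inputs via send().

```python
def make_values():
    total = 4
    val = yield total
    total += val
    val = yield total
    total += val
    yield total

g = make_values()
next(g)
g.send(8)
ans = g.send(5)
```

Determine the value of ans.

Step 1: next() -> yield total=4.
Step 2: send(8) -> val=8, total = 4+8 = 12, yield 12.
Step 3: send(5) -> val=5, total = 12+5 = 17, yield 17.
Therefore ans = 17.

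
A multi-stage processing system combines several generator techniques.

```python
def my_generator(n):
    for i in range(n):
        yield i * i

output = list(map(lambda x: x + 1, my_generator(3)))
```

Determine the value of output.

Step 1: my_generator(3) yields squares: [0, 1, 4].
Step 2: map adds 1 to each: [1, 2, 5].
Therefore output = [1, 2, 5].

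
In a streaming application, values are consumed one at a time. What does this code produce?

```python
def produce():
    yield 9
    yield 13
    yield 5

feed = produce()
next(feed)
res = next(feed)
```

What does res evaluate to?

Step 1: produce() creates a generator.
Step 2: next(feed) yields 9 (consumed and discarded).
Step 3: next(feed) yields 13, assigned to res.
Therefore res = 13.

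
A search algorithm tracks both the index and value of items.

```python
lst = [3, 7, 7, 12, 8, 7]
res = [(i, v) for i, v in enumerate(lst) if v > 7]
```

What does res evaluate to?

Step 1: Filter enumerate([3, 7, 7, 12, 8, 7]) keeping v > 7:
  (0, 3): 3 <= 7, excluded
  (1, 7): 7 <= 7, excluded
  (2, 7): 7 <= 7, excluded
  (3, 12): 12 > 7, included
  (4, 8): 8 > 7, included
  (5, 7): 7 <= 7, excluded
Therefore res = [(3, 12), (4, 8)].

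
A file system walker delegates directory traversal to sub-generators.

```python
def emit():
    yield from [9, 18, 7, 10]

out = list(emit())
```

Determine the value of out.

Step 1: yield from delegates to the iterable, yielding each element.
Step 2: Collected values: [9, 18, 7, 10].
Therefore out = [9, 18, 7, 10].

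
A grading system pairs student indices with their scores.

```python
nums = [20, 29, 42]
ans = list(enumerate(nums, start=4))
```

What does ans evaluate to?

Step 1: enumerate with start=4:
  (4, 20)
  (5, 29)
  (6, 42)
Therefore ans = [(4, 20), (5, 29), (6, 42)].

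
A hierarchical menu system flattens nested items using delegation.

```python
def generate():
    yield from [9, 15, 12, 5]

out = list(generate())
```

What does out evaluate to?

Step 1: yield from delegates to the iterable, yielding each element.
Step 2: Collected values: [9, 15, 12, 5].
Therefore out = [9, 15, 12, 5].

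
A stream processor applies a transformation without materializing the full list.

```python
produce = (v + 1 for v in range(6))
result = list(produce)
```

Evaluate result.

Step 1: For each v in range(6), compute v+1:
  v=0: 0+1 = 1
  v=1: 1+1 = 2
  v=2: 2+1 = 3
  v=3: 3+1 = 4
  v=4: 4+1 = 5
  v=5: 5+1 = 6
Therefore result = [1, 2, 3, 4, 5, 6].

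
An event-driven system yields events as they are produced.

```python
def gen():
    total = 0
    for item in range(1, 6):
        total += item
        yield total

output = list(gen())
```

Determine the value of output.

Step 1: Generator accumulates running sum:
  item=1: total = 1, yield 1
  item=2: total = 3, yield 3
  item=3: total = 6, yield 6
  item=4: total = 10, yield 10
  item=5: total = 15, yield 15
Therefore output = [1, 3, 6, 10, 15].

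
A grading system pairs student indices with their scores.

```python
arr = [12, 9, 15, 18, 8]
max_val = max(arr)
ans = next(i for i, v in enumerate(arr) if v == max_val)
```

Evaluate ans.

Step 1: max([12, 9, 15, 18, 8]) = 18.
Step 2: Find first index where value == 18:
  Index 0: 12 != 18
  Index 1: 9 != 18
  Index 2: 15 != 18
  Index 3: 18 == 18, found!
Therefore ans = 3.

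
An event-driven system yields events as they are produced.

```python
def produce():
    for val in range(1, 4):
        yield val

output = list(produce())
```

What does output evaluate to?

Step 1: The generator yields each value from range(1, 4).
Step 2: list() consumes all yields: [1, 2, 3].
Therefore output = [1, 2, 3].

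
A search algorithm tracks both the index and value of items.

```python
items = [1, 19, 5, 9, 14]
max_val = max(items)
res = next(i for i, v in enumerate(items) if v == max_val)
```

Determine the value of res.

Step 1: max([1, 19, 5, 9, 14]) = 19.
Step 2: Find first index where value == 19:
  Index 0: 1 != 19
  Index 1: 19 == 19, found!
Therefore res = 1.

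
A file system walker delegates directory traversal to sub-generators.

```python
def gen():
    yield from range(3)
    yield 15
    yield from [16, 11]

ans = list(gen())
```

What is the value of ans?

Step 1: Trace yields in order:
  yield 0
  yield 1
  yield 2
  yield 15
  yield 16
  yield 11
Therefore ans = [0, 1, 2, 15, 16, 11].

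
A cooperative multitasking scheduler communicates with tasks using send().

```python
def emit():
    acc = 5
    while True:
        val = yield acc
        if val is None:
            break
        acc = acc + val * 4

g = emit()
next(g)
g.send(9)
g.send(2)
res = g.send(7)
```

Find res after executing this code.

Step 1: next() -> yield acc=5.
Step 2: send(9) -> val=9, acc = 5 + 9*4 = 41, yield 41.
Step 3: send(2) -> val=2, acc = 41 + 2*4 = 49, yield 49.
Step 4: send(7) -> val=7, acc = 49 + 7*4 = 77, yield 77.
Therefore res = 77.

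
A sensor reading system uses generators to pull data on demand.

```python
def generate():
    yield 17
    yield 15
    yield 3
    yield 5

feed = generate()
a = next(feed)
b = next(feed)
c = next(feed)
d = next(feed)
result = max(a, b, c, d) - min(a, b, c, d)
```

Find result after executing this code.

Step 1: Create generator and consume all values:
  a = next(feed) = 17
  b = next(feed) = 15
  c = next(feed) = 3
  d = next(feed) = 5
Step 2: max = 17, min = 3, result = 17 - 3 = 14.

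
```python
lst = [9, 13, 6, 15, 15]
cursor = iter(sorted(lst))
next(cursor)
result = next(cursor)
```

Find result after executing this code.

Step 1: sorted([9, 13, 6, 15, 15]) = [6, 9, 13, 15, 15].
Step 2: Create iterator and skip 1 elements.
Step 3: next() returns 9.
Therefore result = 9.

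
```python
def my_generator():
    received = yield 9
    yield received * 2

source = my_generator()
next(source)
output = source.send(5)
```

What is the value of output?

Step 1: next(source) advances to first yield, producing 9.
Step 2: send(5) resumes, received = 5.
Step 3: yield received * 2 = 5 * 2 = 10.
Therefore output = 10.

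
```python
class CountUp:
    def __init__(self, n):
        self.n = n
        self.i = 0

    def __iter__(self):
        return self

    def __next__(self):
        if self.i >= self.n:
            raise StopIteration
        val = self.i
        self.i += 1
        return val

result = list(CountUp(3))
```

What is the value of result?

Step 1: CountUp(3) creates an iterator counting 0 to 2.
Step 2: list() consumes all values: [0, 1, 2].
Therefore result = [0, 1, 2].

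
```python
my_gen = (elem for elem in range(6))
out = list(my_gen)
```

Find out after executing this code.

Step 1: Generator expression iterates range(6): [0, 1, 2, 3, 4, 5].
Step 2: list() collects all values.
Therefore out = [0, 1, 2, 3, 4, 5].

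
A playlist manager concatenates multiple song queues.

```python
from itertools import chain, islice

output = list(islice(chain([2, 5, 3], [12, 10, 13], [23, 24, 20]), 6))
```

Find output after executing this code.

Step 1: chain([2, 5, 3], [12, 10, 13], [23, 24, 20]) = [2, 5, 3, 12, 10, 13, 23, 24, 20].
Step 2: islice takes first 6 elements: [2, 5, 3, 12, 10, 13].
Therefore output = [2, 5, 3, 12, 10, 13].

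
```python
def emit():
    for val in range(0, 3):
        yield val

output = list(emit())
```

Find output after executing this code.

Step 1: The generator yields each value from range(0, 3).
Step 2: list() consumes all yields: [0, 1, 2].
Therefore output = [0, 1, 2].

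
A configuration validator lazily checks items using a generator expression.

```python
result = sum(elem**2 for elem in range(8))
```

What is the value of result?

Step 1: Compute elem**2 for each elem in range(8):
  elem=0: 0**2 = 0
  elem=1: 1**2 = 1
  elem=2: 2**2 = 4
  elem=3: 3**2 = 9
  elem=4: 4**2 = 16
  elem=5: 5**2 = 25
  elem=6: 6**2 = 36
  elem=7: 7**2 = 49
Step 2: sum = 0 + 1 + 4 + 9 + 16 + 25 + 36 + 49 = 140.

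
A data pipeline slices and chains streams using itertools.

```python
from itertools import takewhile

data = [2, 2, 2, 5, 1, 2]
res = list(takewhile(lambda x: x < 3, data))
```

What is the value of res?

Step 1: takewhile stops at first element >= 3:
  2 < 3: take
  2 < 3: take
  2 < 3: take
  5 >= 3: stop
Therefore res = [2, 2, 2].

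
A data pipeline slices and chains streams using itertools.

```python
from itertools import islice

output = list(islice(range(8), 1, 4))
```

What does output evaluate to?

Step 1: islice(range(8), 1, 4) takes elements at indices [1, 4).
Step 2: Elements: [1, 2, 3].
Therefore output = [1, 2, 3].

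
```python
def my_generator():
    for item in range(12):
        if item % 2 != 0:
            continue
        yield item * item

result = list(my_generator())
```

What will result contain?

Step 1: Only yield item**2 when item is divisible by 2:
  item=0: 0 % 2 == 0, yield 0**2 = 0
  item=2: 2 % 2 == 0, yield 2**2 = 4
  item=4: 4 % 2 == 0, yield 4**2 = 16
  item=6: 6 % 2 == 0, yield 6**2 = 36
  item=8: 8 % 2 == 0, yield 8**2 = 64
  item=10: 10 % 2 == 0, yield 10**2 = 100
Therefore result = [0, 4, 16, 36, 64, 100].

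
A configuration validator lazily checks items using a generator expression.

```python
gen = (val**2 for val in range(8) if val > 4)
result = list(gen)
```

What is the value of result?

Step 1: For range(8), keep val > 4, then square:
  val=0: 0 <= 4, excluded
  val=1: 1 <= 4, excluded
  val=2: 2 <= 4, excluded
  val=3: 3 <= 4, excluded
  val=4: 4 <= 4, excluded
  val=5: 5 > 4, yield 5**2 = 25
  val=6: 6 > 4, yield 6**2 = 36
  val=7: 7 > 4, yield 7**2 = 49
Therefore result = [25, 36, 49].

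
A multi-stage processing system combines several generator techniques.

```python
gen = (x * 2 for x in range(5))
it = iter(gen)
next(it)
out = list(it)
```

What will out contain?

Step 1: Generator produces [0, 2, 4, 6, 8].
Step 2: next(it) consumes first element (0).
Step 3: list(it) collects remaining: [2, 4, 6, 8].
Therefore out = [2, 4, 6, 8].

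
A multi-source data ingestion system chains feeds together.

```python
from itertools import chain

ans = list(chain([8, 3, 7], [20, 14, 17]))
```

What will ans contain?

Step 1: chain() concatenates iterables: [8, 3, 7] + [20, 14, 17].
Therefore ans = [8, 3, 7, 20, 14, 17].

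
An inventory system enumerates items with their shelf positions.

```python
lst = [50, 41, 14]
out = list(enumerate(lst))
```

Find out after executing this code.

Step 1: enumerate pairs each element with its index:
  (0, 50)
  (1, 41)
  (2, 14)
Therefore out = [(0, 50), (1, 41), (2, 14)].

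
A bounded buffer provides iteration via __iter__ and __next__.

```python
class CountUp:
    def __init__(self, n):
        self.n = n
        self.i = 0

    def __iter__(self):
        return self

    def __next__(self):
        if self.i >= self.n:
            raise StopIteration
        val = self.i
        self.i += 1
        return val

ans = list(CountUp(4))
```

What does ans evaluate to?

Step 1: CountUp(4) creates an iterator counting 0 to 3.
Step 2: list() consumes all values: [0, 1, 2, 3].
Therefore ans = [0, 1, 2, 3].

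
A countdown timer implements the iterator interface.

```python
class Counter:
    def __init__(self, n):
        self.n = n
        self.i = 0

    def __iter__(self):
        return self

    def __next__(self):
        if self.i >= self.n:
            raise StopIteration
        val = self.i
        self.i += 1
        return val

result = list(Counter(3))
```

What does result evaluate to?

Step 1: Counter(3) creates an iterator counting 0 to 2.
Step 2: list() consumes all values: [0, 1, 2].
Therefore result = [0, 1, 2].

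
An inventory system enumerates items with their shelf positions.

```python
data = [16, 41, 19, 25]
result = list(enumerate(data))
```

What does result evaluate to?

Step 1: enumerate pairs each element with its index:
  (0, 16)
  (1, 41)
  (2, 19)
  (3, 25)
Therefore result = [(0, 16), (1, 41), (2, 19), (3, 25)].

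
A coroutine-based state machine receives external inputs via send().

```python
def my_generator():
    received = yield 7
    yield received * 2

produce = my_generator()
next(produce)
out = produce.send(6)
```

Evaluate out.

Step 1: next(produce) advances to first yield, producing 7.
Step 2: send(6) resumes, received = 6.
Step 3: yield received * 2 = 6 * 2 = 12.
Therefore out = 12.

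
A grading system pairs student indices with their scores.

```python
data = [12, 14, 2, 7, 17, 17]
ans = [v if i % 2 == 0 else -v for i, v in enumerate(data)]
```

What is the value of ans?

Step 1: For each (i, v), keep v if i is even, negate if odd:
  i=0 (even): keep 12
  i=1 (odd): negate to -14
  i=2 (even): keep 2
  i=3 (odd): negate to -7
  i=4 (even): keep 17
  i=5 (odd): negate to -17
Therefore ans = [12, -14, 2, -7, 17, -17].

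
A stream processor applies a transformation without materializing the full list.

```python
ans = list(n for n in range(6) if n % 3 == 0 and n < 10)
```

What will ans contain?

Step 1: Filter range(6) where n % 3 == 0 and n < 10:
  n=0: both conditions met, included
  n=1: excluded (1 % 3 != 0)
  n=2: excluded (2 % 3 != 0)
  n=3: both conditions met, included
  n=4: excluded (4 % 3 != 0)
  n=5: excluded (5 % 3 != 0)
Therefore ans = [0, 3].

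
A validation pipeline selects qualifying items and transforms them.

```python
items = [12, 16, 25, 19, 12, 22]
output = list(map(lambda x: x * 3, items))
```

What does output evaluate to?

Step 1: Apply lambda x: x * 3 to each element:
  12 -> 36
  16 -> 48
  25 -> 75
  19 -> 57
  12 -> 36
  22 -> 66
Therefore output = [36, 48, 75, 57, 36, 66].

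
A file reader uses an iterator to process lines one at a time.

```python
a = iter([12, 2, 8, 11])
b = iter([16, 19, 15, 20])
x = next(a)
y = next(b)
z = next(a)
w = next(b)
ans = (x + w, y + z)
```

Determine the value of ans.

Step 1: a iterates [12, 2, 8, 11], b iterates [16, 19, 15, 20].
Step 2: x = next(a) = 12, y = next(b) = 16.
Step 3: z = next(a) = 2, w = next(b) = 19.
Step 4: ans = (12 + 19, 16 + 2) = (31, 18).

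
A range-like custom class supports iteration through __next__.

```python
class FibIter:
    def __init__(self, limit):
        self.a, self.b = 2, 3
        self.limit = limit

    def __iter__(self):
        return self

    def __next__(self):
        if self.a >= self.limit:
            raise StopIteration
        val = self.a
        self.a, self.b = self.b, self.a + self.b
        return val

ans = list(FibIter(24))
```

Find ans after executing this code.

Step 1: Fibonacci-like sequence (a=2, b=3) until >= 24:
  Yield 2, then a,b = 3,5
  Yield 3, then a,b = 5,8
  Yield 5, then a,b = 8,13
  Yield 8, then a,b = 13,21
  Yield 13, then a,b = 21,34
  Yield 21, then a,b = 34,55
Step 2: 34 >= 24, stop.
Therefore ans = [2, 3, 5, 8, 13, 21].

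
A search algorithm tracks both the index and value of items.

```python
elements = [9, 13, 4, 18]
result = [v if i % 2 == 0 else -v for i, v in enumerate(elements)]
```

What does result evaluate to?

Step 1: For each (i, v), keep v if i is even, negate if odd:
  i=0 (even): keep 9
  i=1 (odd): negate to -13
  i=2 (even): keep 4
  i=3 (odd): negate to -18
Therefore result = [9, -13, 4, -18].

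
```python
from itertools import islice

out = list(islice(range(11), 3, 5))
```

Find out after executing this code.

Step 1: islice(range(11), 3, 5) takes elements at indices [3, 5).
Step 2: Elements: [3, 4].
Therefore out = [3, 4].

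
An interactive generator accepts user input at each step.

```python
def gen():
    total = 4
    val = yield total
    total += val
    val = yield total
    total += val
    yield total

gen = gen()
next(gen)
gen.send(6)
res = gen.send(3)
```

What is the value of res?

Step 1: next() -> yield total=4.
Step 2: send(6) -> val=6, total = 4+6 = 10, yield 10.
Step 3: send(3) -> val=3, total = 10+3 = 13, yield 13.
Therefore res = 13.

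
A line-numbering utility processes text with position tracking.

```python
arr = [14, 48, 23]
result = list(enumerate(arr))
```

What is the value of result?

Step 1: enumerate pairs each element with its index:
  (0, 14)
  (1, 48)
  (2, 23)
Therefore result = [(0, 14), (1, 48), (2, 23)].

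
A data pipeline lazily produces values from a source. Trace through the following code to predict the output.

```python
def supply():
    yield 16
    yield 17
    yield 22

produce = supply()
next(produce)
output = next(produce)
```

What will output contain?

Step 1: supply() creates a generator.
Step 2: next(produce) yields 16 (consumed and discarded).
Step 3: next(produce) yields 17, assigned to output.
Therefore output = 17.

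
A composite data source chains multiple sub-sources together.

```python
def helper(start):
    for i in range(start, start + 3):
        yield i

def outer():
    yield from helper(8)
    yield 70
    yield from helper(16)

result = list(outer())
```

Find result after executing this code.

Step 1: outer() delegates to helper(8):
  yield 8
  yield 9
  yield 10
Step 2: yield 70
Step 3: Delegates to helper(16):
  yield 16
  yield 17
  yield 18
Therefore result = [8, 9, 10, 70, 16, 17, 18].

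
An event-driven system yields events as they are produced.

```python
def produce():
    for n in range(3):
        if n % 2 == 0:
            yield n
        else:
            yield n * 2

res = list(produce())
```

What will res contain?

Step 1: For each n in range(3), yield n if even, else n*2:
  n=0 (even): yield 0
  n=1 (odd): yield 1*2 = 2
  n=2 (even): yield 2
Therefore res = [0, 2, 2].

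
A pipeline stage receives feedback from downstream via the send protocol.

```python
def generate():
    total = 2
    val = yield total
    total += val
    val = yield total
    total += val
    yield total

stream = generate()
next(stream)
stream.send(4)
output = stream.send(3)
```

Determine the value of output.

Step 1: next() -> yield total=2.
Step 2: send(4) -> val=4, total = 2+4 = 6, yield 6.
Step 3: send(3) -> val=3, total = 6+3 = 9, yield 9.
Therefore output = 9.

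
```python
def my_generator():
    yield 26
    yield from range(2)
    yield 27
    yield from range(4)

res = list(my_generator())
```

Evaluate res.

Step 1: Trace yields in order:
  yield 26
  yield 0
  yield 1
  yield 27
  yield 0
  yield 1
  yield 2
  yield 3
Therefore res = [26, 0, 1, 27, 0, 1, 2, 3].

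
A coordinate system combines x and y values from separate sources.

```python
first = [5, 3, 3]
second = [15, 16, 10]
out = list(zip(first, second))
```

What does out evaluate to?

Step 1: zip pairs elements at same index:
  Index 0: (5, 15)
  Index 1: (3, 16)
  Index 2: (3, 10)
Therefore out = [(5, 15), (3, 16), (3, 10)].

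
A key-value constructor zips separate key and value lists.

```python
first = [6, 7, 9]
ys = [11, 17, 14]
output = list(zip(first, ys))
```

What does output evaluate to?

Step 1: zip pairs elements at same index:
  Index 0: (6, 11)
  Index 1: (7, 17)
  Index 2: (9, 14)
Therefore output = [(6, 11), (7, 17), (9, 14)].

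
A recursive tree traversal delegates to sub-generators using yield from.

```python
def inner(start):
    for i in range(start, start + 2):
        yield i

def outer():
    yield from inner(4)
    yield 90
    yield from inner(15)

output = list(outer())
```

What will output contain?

Step 1: outer() delegates to inner(4):
  yield 4
  yield 5
Step 2: yield 90
Step 3: Delegates to inner(15):
  yield 15
  yield 16
Therefore output = [4, 5, 90, 15, 16].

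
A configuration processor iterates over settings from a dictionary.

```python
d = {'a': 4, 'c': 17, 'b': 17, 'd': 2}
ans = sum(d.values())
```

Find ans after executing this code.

Step 1: d.values() = [4, 17, 17, 2].
Step 2: sum = 40.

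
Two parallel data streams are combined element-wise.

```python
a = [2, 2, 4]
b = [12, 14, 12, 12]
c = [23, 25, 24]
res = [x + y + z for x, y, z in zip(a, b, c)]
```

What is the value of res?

Step 1: zip three lists (truncates to shortest, len=3):
  2 + 12 + 23 = 37
  2 + 14 + 25 = 41
  4 + 12 + 24 = 40
Therefore res = [37, 41, 40].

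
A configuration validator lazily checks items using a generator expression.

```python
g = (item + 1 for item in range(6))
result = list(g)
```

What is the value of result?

Step 1: For each item in range(6), compute item+1:
  item=0: 0+1 = 1
  item=1: 1+1 = 2
  item=2: 2+1 = 3
  item=3: 3+1 = 4
  item=4: 4+1 = 5
  item=5: 5+1 = 6
Therefore result = [1, 2, 3, 4, 5, 6].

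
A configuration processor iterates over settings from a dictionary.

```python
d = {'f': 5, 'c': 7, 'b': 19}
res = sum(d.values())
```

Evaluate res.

Step 1: d.values() = [5, 7, 19].
Step 2: sum = 31.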